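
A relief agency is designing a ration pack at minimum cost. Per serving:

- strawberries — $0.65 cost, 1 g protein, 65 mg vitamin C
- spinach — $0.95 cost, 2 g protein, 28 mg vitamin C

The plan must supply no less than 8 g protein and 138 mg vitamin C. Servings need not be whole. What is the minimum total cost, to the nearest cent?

Check every corner: each single food scaled to meet both minima, and each pair solved so both constraints bind.
strawberries only: max(8/1, 138/65) = 8 servings → $5.20.
spinach only: max(8/2, 138/28) = 4.929 servings → $4.68.
strawberries + spinach with both tight: 0.5098 servings and 3.745 servings → $3.89.
Cheapest feasible corner: $3.89.

$3.89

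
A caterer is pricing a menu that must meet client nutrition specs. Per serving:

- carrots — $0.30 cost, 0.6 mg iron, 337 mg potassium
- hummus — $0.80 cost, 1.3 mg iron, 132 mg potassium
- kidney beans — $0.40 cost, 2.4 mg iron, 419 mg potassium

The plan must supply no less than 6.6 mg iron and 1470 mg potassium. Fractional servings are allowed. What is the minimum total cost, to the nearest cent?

$1.37

Compare the cost at each extreme point of the feasible region.
carrots only: max(6.6/0.6, 1470/337) = 11 servings → $3.30.
hummus only: max(6.6/1.3, 1470/132) = 11.14 servings → $8.91.
kidney beans only: max(6.6/2.4, 1470/419) = 3.508 servings → $1.40.
carrots + hummus with both tight: 2.897 servings and 3.74 servings → $3.86.
carrots + kidney beans with both tight: 1.368 servings and 2.408 servings → $1.37.
hummus + kidney beans: intersection lies outside the first quadrant.
The minimum over all feasible corners is $1.37.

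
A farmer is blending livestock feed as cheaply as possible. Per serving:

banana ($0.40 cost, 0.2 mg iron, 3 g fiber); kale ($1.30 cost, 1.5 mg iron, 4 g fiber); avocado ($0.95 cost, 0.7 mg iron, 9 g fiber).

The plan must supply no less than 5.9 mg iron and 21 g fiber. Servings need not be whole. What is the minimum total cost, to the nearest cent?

At the optimum either one food covers both requirements or two foods hit both targets exactly; no other combination can be cheaper.
banana only: max(5.9/0.2, 21/3) = 29.5 servings → $11.80.
kale only: max(5.9/1.5, 21/4) = 5.25 servings → $6.83.
avocado only: max(5.9/0.7, 21/9) = 8.429 servings → $8.01.
banana + kale with both tight: 2.135 servings and 3.649 servings → $5.60.
banana + avocado: intersection lies outside the first quadrant.
kale + avocado with both tight: 3.589 servings and 0.7383 servings → $5.37.
Cheapest feasible corner: $5.37.

$5.37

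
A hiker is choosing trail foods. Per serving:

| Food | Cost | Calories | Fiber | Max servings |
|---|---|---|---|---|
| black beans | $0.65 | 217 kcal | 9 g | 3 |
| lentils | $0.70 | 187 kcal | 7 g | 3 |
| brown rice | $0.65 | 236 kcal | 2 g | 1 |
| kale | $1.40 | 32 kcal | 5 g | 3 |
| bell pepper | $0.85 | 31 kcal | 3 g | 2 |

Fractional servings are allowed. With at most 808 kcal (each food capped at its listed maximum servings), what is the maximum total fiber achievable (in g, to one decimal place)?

Fiber per kcal: kale 0.1562, bell pepper 0.09677, black beans 0.04147, lentils 0.03743, brown rice 0.008475.
Take 3 servings of kale: uses 96 kcal, +15.0 g fiber (running total 15.0 g).
Take 2 servings of bell pepper: uses 62 kcal, +6.0 g fiber (running total 21.0 g).
Take 2.995 servings of black beans: uses 650 kcal, +27.0 g fiber (running total 48.0 g).
Filling greedily by fiber-per-kcal is optimal for one linear limit, giving 48.0 g.

48.0 g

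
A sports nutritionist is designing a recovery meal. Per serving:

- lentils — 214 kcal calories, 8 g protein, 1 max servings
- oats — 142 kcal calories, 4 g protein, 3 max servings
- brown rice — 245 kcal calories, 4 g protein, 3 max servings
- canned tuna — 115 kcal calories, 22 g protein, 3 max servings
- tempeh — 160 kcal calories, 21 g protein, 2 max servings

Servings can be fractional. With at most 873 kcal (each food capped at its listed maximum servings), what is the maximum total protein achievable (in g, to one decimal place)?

Protein per kcal: canned tuna 0.1913, tempeh 0.1313, lentils 0.03738, oats 0.02817, brown rice 0.01633.
Take 3 servings of canned tuna: uses 345 kcal, +66.0 g protein (running total 66.0 g).
Take 2 servings of tempeh: uses 320 kcal, +42.0 g protein (running total 108.0 g).
Take 0.972 servings of lentils: uses 208 kcal, +7.8 g protein (running total 115.8 g).
Greedy by best ratio exhausts the calories allowance optimally: 115.8 g.

115.8 g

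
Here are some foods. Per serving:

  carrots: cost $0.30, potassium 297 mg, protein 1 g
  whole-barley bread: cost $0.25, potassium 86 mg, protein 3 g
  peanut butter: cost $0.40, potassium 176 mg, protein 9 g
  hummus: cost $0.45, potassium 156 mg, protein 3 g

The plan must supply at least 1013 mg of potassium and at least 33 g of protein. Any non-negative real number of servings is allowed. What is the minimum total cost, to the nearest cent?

An LP optimum is at a vertex; with two nutrient constraints at most two foods are used. Check each candidate.
carrots only: max(1013/297, 33/1) = 33 servings → $9.90.
whole-barley bread only: max(1013/86, 33/3) = 11.78 servings → $2.94.
peanut butter only: max(1013/176, 33/9) = 5.756 servings → $2.30.
hummus only: max(1013/156, 33/3) = 11 servings → $4.95.
carrots + whole-barley bread with both tight: 0.2497 servings and 10.92 servings → $2.80.
carrots + peanut butter with both tight: 1.325 servings and 3.519 servings → $1.81.
carrots + hummus with both targets exact would need a negative amount; discard.
whole-barley bread + peanut butter with both targets exact would need a negative amount; discard.
whole-barley bread + hummus with both tight: 10.04 servings and 0.9571 servings → $2.94.
peanut butter + hummus with both tight: 2.408 servings and 3.777 servings → $2.66.
So the least-cost plan costs $1.81.

$1.81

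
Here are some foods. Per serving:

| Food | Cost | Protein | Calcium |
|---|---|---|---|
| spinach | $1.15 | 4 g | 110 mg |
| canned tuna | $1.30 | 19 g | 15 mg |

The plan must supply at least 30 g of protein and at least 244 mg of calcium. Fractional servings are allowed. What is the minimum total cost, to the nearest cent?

$3.86

For a min-cost LP with two ≥-constraints, a basic feasible solution has at most two positive variables.
spinach only: max(30/4, 244/110) = 7.5 servings → $8.62.
canned tuna only: max(30/19, 244/15) = 16.27 servings → $21.15.
spinach + canned tuna with both tight: 2.062 servings and 1.145 servings → $3.86.
The minimum over all feasible corners is $3.86.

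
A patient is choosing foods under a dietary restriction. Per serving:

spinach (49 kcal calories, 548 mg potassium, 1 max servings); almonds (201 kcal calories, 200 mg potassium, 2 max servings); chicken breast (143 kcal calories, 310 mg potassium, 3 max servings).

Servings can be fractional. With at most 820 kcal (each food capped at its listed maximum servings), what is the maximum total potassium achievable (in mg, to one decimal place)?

1818.3 mg

Potassium per kcal: spinach 11.18, chicken breast 2.168, almonds 0.995.
Take 1 serving of spinach: uses 49 kcal, +548.0 mg potassium (running total 548.0 mg).
Take 3 servings of chicken breast: uses 429 kcal, +930.0 mg potassium (running total 1478.0 mg).
Take 1.701 servings of almonds: uses 342 kcal, +340.3 mg potassium (running total 1818.3 mg).
Greedy by best ratio exhausts the calories allowance optimally: 1818.3 mg.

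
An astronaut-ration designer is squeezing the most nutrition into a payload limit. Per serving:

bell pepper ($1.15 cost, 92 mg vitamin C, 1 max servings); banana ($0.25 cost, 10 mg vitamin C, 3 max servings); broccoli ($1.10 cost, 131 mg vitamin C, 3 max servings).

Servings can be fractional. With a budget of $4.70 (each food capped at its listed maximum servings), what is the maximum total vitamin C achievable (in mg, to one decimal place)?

Vitamin C per dollar: broccoli 119.1, bell pepper 80, banana 40.
Take 3 servings of broccoli: spends $3.30, +393.0 mg vitamin C (running total 393.0 mg).
Take 1 serving of bell pepper: spends $1.15, +92.0 mg vitamin C (running total 485.0 mg).
Take 1 serving of banana: spends $0.25, +10.0 mg vitamin C (running total 495.0 mg).
Greedy by best ratio exhausts the cost allowance optimally: 495.0 mg.

495.0 mg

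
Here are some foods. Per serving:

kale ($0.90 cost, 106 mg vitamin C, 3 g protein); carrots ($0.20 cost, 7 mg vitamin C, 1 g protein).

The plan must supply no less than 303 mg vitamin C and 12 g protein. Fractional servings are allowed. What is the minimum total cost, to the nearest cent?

A basic optimal solution has at most two foods positive. Try each food alone and each pair with both targets met exactly.
kale only: max(303/106, 12/3) = 4 servings → $3.60.
carrots only: max(303/7, 12/1) = 43.29 servings → $8.66.
kale + carrots with both tight: 2.576 servings and 4.271 servings → $3.17.
Cheapest feasible corner: $3.17.

$3.17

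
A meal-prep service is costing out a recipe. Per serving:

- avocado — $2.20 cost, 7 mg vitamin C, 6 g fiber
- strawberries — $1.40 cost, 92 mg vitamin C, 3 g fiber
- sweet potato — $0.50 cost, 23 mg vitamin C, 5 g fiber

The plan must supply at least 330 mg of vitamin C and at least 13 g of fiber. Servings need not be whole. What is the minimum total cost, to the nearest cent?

A basic optimal solution has at most two foods positive. Try each food alone and each pair with both targets met exactly.
avocado only: max(330/7, 13/6) = 47.14 servings → $103.71.
strawberries only: max(330/92, 13/3) = 4.333 servings → $6.07.
sweet potato only: max(330/23, 13/5) = 14.35 servings → $7.17.
avocado + strawberries with both tight: 0.3879 servings and 3.557 servings → $5.83.
avocado + sweet potato: the both-tight solution has a negative serving — not a feasible corner.
strawberries + sweet potato with both tight: 3.455 servings and 0.5269 servings → $5.10.
So the least-cost plan costs $5.10.

$5.10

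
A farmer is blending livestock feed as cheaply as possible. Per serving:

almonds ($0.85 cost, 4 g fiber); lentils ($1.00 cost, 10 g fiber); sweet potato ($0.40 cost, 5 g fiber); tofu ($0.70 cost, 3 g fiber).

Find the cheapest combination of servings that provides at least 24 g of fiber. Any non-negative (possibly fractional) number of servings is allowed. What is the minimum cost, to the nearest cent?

Cost per g of fiber: sweet potato $0.0800, lentils $0.1000, almonds $0.2125, tofu $0.2333.
With no serving limits, use only sweet potato: 24 g / 5 g = 4.8 servings × $0.40 = $1.92.

$1.92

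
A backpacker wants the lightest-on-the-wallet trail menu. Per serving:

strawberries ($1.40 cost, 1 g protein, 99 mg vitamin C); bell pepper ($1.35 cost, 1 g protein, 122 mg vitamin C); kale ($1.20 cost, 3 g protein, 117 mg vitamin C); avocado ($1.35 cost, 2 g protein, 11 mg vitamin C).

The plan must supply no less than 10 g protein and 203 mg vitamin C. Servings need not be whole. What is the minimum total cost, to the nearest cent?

$4.00

Two binding constraints pin down two serving amounts, so the optimal mix uses at most two foods. The candidates are each food alone (scaled to the tighter of protein/vitamin C) and each pair with both constraints tight.
strawberries only: max(10/1, 203/99) = 10 servings → $14.00.
bell pepper only: max(10/1, 203/122) = 10 servings → $13.50.
kale only: max(10/3, 203/117) = 3.333 servings → $4.00.
avocado only: max(10/2, 203/11) = 18.45 servings → $24.91.
strawberries + bell pepper: intersection lies outside the first quadrant.
strawberries + kale: the both-tight solution has a negative serving — not a feasible corner.
strawberries + avocado with both tight: 1.583 servings and 4.209 servings → $7.90.
bell pepper + kale with both targets exact would need a negative amount; discard.
bell pepper + avocado with both tight: 1.27 servings and 4.365 servings → $7.61.
kale + avocado with both tight: 1.473 servings and 2.791 servings → $5.54.
The minimum over all feasible corners is $4.00.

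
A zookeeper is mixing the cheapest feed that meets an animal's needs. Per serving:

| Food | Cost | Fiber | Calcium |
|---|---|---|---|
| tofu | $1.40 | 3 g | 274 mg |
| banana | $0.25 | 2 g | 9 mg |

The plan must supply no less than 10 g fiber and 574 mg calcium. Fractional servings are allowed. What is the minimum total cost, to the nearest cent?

$3.33

For a min-cost LP with two ≥-constraints, a basic feasible solution has at most two positive variables.
tofu only: max(10/3, 574/274) = 3.333 servings → $4.67.
banana only: max(10/2, 574/9) = 63.78 servings → $15.94.
tofu + banana with both tight: 2.031 servings and 1.954 servings → $3.33.
Cheapest feasible corner: $3.33.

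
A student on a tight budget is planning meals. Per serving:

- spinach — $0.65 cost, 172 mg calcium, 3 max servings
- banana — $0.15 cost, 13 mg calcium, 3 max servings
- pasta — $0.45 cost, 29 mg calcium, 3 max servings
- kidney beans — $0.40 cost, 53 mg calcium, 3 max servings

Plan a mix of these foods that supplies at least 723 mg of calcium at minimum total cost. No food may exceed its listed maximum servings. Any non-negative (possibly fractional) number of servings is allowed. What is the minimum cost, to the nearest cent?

$3.74

Cost per mg of calcium: spinach $0.0038, kidney beans $0.0075, banana $0.0115, pasta $0.0155.
Take 3 servings of spinach: +516.0 mg calcium for $1.95 (total $1.95, still need 207.0 mg).
Take 3 servings of kidney beans: +159.0 mg calcium for $1.20 (total $3.15, still need 48.0 mg).
Take 3 servings of banana: +39.0 mg calcium for $0.45 (total $3.60, still need 9.0 mg).
Take 0.3103 servings of pasta: +9.0 mg calcium for $0.14 (total $3.74, still need 0.0 mg).
Filling from the cheapest source first is optimal under one linear minimum: $3.74.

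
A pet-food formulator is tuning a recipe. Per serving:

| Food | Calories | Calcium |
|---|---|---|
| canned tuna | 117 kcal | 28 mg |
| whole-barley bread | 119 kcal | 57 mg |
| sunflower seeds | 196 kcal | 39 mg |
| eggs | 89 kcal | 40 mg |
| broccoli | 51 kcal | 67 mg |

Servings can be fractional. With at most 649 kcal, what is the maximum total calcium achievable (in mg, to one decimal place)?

852.6 mg

Calcium per kcal: broccoli 1.314, whole-barley bread 0.479, eggs 0.4494, canned tuna 0.2393, sunflower seeds 0.199.
With no serving limits, spend the whole calories allowance on broccoli: 649 kcal / 51 kcal × 67 mg = 852.6 mg.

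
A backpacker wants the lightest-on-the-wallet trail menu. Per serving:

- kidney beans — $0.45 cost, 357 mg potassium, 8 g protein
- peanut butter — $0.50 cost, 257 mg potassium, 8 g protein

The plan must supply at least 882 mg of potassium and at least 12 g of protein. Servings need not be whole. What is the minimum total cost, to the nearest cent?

$1.11

With two linear requirements the optimum uses one or two foods; enumerate the corners.
kidney beans only: max(882/357, 12/8) = 2.471 servings → $1.11.
peanut butter only: max(882/257, 12/8) = 3.432 servings → $1.72.
kidney beans + peanut butter with both targets exact would need a negative amount; discard.
Cheapest feasible corner: $1.11.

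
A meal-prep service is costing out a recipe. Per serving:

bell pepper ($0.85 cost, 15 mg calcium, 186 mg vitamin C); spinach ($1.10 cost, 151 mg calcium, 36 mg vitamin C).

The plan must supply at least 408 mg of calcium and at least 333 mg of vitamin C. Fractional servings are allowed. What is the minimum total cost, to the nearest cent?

Check every corner: each single food scaled to meet both minima, and each pair solved so both constraints bind.
bell pepper only: max(408/15, 333/186) = 27.2 servings → $23.12.
spinach only: max(408/151, 333/36) = 9.25 servings → $10.18.
bell pepper + spinach with both tight: 1.292 servings and 2.574 servings → $3.93.
The minimum over all feasible corners is $3.93.

$3.93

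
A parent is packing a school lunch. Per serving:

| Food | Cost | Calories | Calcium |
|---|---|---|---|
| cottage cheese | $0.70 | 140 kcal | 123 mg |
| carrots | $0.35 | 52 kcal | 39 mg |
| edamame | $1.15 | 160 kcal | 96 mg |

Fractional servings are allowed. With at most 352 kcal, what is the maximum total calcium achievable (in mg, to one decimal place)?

309.3 mg

Calcium per kcal: cottage cheese 0.8786, carrots 0.75, edamame 0.6.
With no serving limits, spend the whole calories allowance on cottage cheese: 352 kcal / 140 kcal × 123 mg = 309.3 mg.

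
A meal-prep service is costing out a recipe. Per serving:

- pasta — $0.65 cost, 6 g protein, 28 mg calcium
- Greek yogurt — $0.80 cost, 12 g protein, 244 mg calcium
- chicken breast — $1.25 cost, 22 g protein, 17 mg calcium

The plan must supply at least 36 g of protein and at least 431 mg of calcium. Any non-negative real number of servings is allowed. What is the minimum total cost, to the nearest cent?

$2.25

A basic optimal solution has at most two foods positive. Try each food alone and each pair with both targets met exactly.
pasta only: max(36/6, 431/28) = 15.39 servings → $10.01.
Greek yogurt only: max(36/12, 431/244) = 3 servings → $2.40.
chicken breast only: max(36/22, 431/17) = 25.35 servings → $31.69.
pasta + Greek yogurt with both tight: 3.202 servings and 1.399 servings → $3.20.
pasta + chicken breast: the both-tight solution has a negative serving — not a feasible corner.
Greek yogurt + chicken breast with both tight: 1.718 servings and 0.6995 servings → $2.25.
Cheapest feasible corner: $2.25.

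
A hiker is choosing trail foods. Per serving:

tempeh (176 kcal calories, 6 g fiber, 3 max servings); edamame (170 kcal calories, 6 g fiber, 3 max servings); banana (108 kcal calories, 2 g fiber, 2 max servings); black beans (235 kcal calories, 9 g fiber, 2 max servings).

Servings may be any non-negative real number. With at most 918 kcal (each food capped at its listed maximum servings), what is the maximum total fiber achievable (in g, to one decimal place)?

Fiber per kcal: black beans 0.0383, edamame 0.03529, tempeh 0.03409, banana 0.01852.
Take 2 servings of black beans: uses 470 kcal, +18.0 g fiber (running total 18.0 g).
Take 2.635 servings of edamame: uses 448 kcal, +15.8 g fiber (running total 33.8 g).
Greedy by best ratio exhausts the calories allowance optimally: 33.8 g.

33.8 g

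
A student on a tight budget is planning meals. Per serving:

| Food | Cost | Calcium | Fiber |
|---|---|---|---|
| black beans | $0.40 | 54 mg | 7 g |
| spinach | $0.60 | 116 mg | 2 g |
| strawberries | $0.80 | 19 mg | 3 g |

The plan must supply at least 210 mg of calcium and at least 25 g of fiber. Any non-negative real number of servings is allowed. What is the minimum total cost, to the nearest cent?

An LP optimum is at a vertex; with two nutrient constraints at most two foods are used. Check each candidate.
black beans only: max(210/54, 25/7) = 3.889 servings → $1.56.
spinach only: max(210/116, 25/2) = 12.5 servings → $7.50.
strawberries only: max(210/19, 25/3) = 11.05 servings → $8.84.
black beans + spinach with both tight: 3.523 servings and 0.1705 servings → $1.51.
black beans + strawberries: the both-tight solution has a negative serving — not a feasible corner.
spinach + strawberries with both tight: 0.5 servings and 8 servings → $6.70.
So the least-cost plan costs $1.51.

$1.51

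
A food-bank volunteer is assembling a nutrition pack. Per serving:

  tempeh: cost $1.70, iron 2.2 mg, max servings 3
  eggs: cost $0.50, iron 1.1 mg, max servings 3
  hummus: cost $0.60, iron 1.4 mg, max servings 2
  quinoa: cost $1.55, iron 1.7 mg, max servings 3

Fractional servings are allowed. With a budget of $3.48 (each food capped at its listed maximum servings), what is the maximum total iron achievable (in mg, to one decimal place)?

7.1 mg

Iron per dollar: hummus 2.333, eggs 2.2, tempeh 1.294, quinoa 1.097.
Take 2 servings of hummus: spends $1.20, +2.8 mg iron (running total 2.8 mg).
Take 3 servings of eggs: spends $1.50, +3.3 mg iron (running total 6.1 mg).
Take 0.4588 servings of tempeh: spends $0.78, +1.0 mg iron (running total 7.1 mg).
Filling greedily by iron-per-dollar is optimal for one linear limit, giving 7.1 mg.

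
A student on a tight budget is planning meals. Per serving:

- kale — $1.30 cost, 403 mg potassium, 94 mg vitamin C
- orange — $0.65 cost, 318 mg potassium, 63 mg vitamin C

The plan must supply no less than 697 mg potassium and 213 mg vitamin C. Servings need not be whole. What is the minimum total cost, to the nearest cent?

$2.20

Compare the cost at each extreme point of the feasible region.
kale only: max(697/403, 213/94) = 2.266 servings → $2.95.
orange only: max(697/318, 213/63) = 3.381 servings → $2.20.
kale + orange: the both-tight solution has a negative serving — not a feasible corner.
Cheapest feasible corner: $2.20.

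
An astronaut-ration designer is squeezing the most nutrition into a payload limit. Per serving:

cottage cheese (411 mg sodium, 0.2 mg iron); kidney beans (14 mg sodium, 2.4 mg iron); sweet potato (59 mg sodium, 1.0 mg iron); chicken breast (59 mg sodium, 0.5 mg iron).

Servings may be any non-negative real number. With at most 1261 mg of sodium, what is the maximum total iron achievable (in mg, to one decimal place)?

Iron per mg sodium: kidney beans 0.1714, sweet potato 0.01695, chicken breast 0.008475, cottage cheese 0.0004866.
With no serving limits, spend the whole sodium allowance on kidney beans: 1261 mg / 14 mg × 2.4 mg = 216.2 mg.

216.2 mg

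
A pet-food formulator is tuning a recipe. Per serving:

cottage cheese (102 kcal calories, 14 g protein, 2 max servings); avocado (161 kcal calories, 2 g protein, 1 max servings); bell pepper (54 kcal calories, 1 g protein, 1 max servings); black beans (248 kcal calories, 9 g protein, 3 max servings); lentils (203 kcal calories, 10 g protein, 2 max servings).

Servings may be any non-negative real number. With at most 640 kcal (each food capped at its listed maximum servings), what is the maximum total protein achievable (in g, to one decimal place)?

49.1 g

Protein per kcal: cottage cheese 0.1373, lentils 0.04926, black beans 0.03629, bell pepper 0.01852, avocado 0.01242.
Take 2 servings of cottage cheese: uses 204 kcal, +28.0 g protein (running total 28.0 g).
Take 2 servings of lentils: uses 406 kcal, +20.0 g protein (running total 48.0 g).
Take 0.121 servings of black beans: uses 30 kcal, +1.1 g protein (running total 49.1 g).
Greedy by best ratio exhausts the calories allowance optimally: 49.1 g.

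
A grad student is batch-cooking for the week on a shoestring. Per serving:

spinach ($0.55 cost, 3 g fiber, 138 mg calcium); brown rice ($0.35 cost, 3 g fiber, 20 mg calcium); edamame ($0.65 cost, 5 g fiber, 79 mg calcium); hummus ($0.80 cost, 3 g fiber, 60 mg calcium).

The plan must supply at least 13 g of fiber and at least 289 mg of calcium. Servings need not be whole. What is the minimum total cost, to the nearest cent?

$1.84

A basic optimal solution has at most two foods positive. Try each food alone and each pair with both targets met exactly.
spinach only: max(13/3, 289/138) = 4.333 servings → $2.38.
brown rice only: max(13/3, 289/20) = 14.45 servings → $5.06.
edamame only: max(13/5, 289/79) = 3.658 servings → $2.38.
hummus only: max(13/3, 289/60) = 4.817 servings → $3.85.
spinach + brown rice with both tight: 1.715 servings and 2.619 servings → $1.86.
spinach + edamame with both tight: 0.9227 servings and 2.046 servings → $1.84.
spinach + hummus with both tight: 0.3718 servings and 3.962 servings → $3.37.
brown rice + edamame: the both-tight solution has a negative serving — not a feasible corner.
brown rice + hummus: intersection lies outside the first quadrant.
edamame + hummus with both targets exact would need a negative amount; discard.
Cheapest feasible corner: $1.84.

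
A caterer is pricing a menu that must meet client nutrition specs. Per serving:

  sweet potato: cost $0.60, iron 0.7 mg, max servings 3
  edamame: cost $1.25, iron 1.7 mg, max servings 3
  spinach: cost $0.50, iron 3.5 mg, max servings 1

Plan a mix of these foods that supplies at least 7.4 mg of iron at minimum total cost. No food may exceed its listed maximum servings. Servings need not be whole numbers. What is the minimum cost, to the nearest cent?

Cost per mg of iron: spinach $0.1429, edamame $0.7353, sweet potato $0.8571.
Take 1 serving of spinach: +3.5 mg iron for $0.50 (total $0.50, still need 3.9 mg).
Take 2.294 servings of edamame: +3.9 mg iron for $2.87 (total $3.37, still need 0.0 mg).
Greedy by cheapest-per-mg is optimal for a single linear constraint, so the minimum cost is $3.37.

$3.37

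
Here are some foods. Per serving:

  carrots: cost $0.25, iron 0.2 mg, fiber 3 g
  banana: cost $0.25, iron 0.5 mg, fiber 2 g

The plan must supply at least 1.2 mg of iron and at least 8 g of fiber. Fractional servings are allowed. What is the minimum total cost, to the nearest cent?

$0.82

A basic optimal solution has at most two foods positive. Try each food alone and each pair with both targets met exactly.
carrots only: max(1.2/0.2, 8/3) = 6 servings → $1.50.
banana only: max(1.2/0.5, 8/2) = 4 servings → $1.00.
carrots + banana with both tight: 1.455 servings and 1.818 servings → $0.82.
The minimum over all feasible corners is $0.82.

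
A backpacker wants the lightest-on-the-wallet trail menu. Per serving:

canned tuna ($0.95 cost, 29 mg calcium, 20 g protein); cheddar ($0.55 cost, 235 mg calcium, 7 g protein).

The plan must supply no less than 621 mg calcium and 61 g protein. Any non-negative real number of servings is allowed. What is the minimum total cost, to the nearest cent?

Two binding constraints pin down two serving amounts, so the optimal mix uses at most two foods. The candidates are each food alone (scaled to the tighter of calcium/protein) and each pair with both constraints tight.
canned tuna only: max(621/29, 61/20) = 21.41 servings → $20.34.
cheddar only: max(621/235, 61/7) = 8.714 servings → $4.79.
canned tuna + cheddar with both tight: 2.221 servings and 2.368 servings → $3.41.
So the least-cost plan costs $3.41.

$3.41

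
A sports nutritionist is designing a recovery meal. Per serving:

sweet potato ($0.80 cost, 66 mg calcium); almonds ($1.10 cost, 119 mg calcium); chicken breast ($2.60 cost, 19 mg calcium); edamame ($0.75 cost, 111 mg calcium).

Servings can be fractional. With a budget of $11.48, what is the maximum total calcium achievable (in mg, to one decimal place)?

1699.0 mg

Calcium per dollar: edamame 148, almonds 108.2, sweet potato 82.5, chicken breast 7.308.
With no serving limits, spend the whole cost allowance on edamame: $11.48 / $0.75 × 111 mg = 1699.0 mg.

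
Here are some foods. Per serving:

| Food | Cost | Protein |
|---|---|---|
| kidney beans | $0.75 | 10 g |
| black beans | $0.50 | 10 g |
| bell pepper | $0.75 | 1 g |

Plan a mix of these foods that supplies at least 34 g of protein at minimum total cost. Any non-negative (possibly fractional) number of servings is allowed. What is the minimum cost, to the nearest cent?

$1.70

Cost per g of protein: black beans $0.0500, kidney beans $0.0750, bell pepper $0.7500.
With no serving limits, use only black beans: 34 g / 10 g = 3.4 servings × $0.50 = $1.70.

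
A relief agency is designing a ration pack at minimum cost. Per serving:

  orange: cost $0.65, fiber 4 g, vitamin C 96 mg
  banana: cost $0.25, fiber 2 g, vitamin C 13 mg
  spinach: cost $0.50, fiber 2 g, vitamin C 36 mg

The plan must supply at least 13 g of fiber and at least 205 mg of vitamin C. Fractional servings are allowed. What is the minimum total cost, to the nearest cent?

$1.88

At the optimum either one food covers both requirements or two foods hit both targets exactly; no other combination can be cheaper.
orange only: max(13/4, 205/96) = 3.25 servings → $2.11.
banana only: max(13/2, 205/13) = 15.77 servings → $3.94.
spinach only: max(13/2, 205/36) = 6.5 servings → $3.25.
orange + banana with both tight: 1.721 servings and 3.057 servings → $1.88.
orange + spinach: the both-tight solution has a negative serving — not a feasible corner.
banana + spinach with both tight: 1.261 servings and 5.239 servings → $2.93.
So the least-cost plan costs $1.88.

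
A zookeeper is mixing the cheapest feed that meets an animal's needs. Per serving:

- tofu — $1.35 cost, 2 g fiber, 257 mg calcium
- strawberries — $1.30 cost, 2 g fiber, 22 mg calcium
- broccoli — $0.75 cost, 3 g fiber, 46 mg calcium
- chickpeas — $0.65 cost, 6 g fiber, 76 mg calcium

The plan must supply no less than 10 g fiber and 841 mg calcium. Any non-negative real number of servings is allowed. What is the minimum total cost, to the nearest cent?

This is a tiny linear program; its minimum lies at a vertex of the feasible set. List the vertices and price them.
tofu only: max(10/2, 841/257) = 5 servings → $6.75.
strawberries only: max(10/2, 841/22) = 38.23 servings → $49.70.
broccoli only: max(10/3, 841/46) = 18.28 servings → $13.71.
chickpeas only: max(10/6, 841/76) = 11.07 servings → $7.19.
tofu + strawberries with both tight: 3.111 servings and 1.889 servings → $6.66.
tofu + broccoli with both tight: 3.038 servings and 1.308 servings → $5.08.
tofu + chickpeas with both tight: 3.083 servings and 0.6388 servings → $4.58.
strawberries + broccoli: intersection lies outside the first quadrant.
strawberries + chickpeas with both targets exact would need a negative amount; discard.
broccoli + chickpeas: intersection lies outside the first quadrant.
So the least-cost plan costs $4.58.

$4.58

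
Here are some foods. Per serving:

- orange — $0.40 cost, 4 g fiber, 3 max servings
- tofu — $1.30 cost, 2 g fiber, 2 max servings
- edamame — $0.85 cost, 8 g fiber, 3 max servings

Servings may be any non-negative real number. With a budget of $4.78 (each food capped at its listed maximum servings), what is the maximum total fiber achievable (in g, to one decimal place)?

37.6 g

Fiber per dollar: orange 10, edamame 9.412, tofu 1.538.
Take 3 servings of orange: spends $1.20, +12.0 g fiber (running total 12.0 g).
Take 3 servings of edamame: spends $2.55, +24.0 g fiber (running total 36.0 g).
Take 0.7923 servings of tofu: spends $1.03, +1.6 g fiber (running total 37.6 g).
Greedy by best ratio exhausts the cost allowance optimally: 37.6 g.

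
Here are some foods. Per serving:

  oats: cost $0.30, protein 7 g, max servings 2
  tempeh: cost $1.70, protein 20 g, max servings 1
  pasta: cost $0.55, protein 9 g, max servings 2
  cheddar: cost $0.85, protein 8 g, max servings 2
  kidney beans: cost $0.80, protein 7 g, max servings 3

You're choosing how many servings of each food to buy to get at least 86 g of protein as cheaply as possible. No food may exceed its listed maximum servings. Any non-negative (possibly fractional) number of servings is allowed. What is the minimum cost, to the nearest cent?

Cost per g of protein: oats $0.0429, pasta $0.0611, tempeh $0.0850, cheddar $0.1062, kidney beans $0.1143.
Take 2 servings of oats: +14.0 g protein for $0.60 (total $0.60, still need 72.0 g).
Take 2 servings of pasta: +18.0 g protein for $1.10 (total $1.70, still need 54.0 g).
Take 1 serving of tempeh: +20.0 g protein for $1.70 (total $3.40, still need 34.0 g).
Take 2 servings of cheddar: +16.0 g protein for $1.70 (total $5.10, still need 18.0 g).
Take 2.571 servings of kidney beans: +18.0 g protein for $2.06 (total $7.16, still need 0.0 g).
Filling from the cheapest source first is optimal under one linear minimum: $7.16.

$7.16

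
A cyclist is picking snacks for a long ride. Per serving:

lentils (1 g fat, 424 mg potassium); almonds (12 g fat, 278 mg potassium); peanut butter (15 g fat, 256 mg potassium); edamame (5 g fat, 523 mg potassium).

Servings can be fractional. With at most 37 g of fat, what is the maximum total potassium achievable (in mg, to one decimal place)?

Potassium per g fat: lentils 424, edamame 104.6, almonds 23.17, peanut butter 17.07.
With no serving limits, spend the whole fat allowance on lentils: 37 g / 1 g × 424 mg = 15688.0 mg.

15688.0 mg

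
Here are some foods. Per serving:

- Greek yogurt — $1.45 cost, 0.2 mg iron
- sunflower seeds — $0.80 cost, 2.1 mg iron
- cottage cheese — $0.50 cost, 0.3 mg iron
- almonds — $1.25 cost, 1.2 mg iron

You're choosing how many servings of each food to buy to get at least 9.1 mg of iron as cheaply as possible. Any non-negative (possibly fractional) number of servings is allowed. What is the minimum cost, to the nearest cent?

$3.47

Cost per mg of iron: sunflower seeds $0.3810, almonds $1.0417, cottage cheese $1.6667, Greek yogurt $7.2500.
With no serving limits, use only sunflower seeds: 9.1 mg / 2.1 mg = 4.333 servings × $0.80 = $3.47.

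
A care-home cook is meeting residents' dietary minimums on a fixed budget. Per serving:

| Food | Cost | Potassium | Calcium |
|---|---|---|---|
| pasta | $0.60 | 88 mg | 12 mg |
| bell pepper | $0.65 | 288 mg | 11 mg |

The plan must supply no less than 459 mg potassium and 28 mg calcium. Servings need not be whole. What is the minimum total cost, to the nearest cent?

With two linear requirements the optimum uses one or two foods; enumerate the corners.
pasta only: max(459/88, 28/12) = 5.216 servings → $3.13.
bell pepper only: max(459/288, 28/11) = 2.545 servings → $1.65.
pasta + bell pepper with both tight: 1.212 servings and 1.223 servings → $1.52.
Cheapest feasible corner: $1.52.

$1.52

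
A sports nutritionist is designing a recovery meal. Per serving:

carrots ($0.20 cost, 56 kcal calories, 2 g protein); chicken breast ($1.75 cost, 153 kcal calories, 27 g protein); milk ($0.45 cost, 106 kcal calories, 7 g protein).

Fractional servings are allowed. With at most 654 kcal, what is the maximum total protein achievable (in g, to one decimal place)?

115.4 g

Protein per kcal: chicken breast 0.1765, milk 0.06604, carrots 0.03571.
With no serving limits, spend the whole calories allowance on chicken breast: 654 kcal / 153 kcal × 27 g = 115.4 g.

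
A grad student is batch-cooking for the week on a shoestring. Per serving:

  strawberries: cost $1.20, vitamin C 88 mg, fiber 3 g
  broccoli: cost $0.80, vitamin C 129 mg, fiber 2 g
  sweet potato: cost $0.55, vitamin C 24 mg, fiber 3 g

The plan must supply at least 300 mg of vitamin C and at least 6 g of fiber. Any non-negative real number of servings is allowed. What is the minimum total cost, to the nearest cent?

$2.07

A basic optimal solution has at most two foods positive. Try each food alone and each pair with both targets met exactly.
strawberries only: max(300/88, 6/3) = 3.409 servings → $4.09.
broccoli only: max(300/129, 6/2) = 3 servings → $2.40.
sweet potato only: max(300/24, 6/3) = 12.5 servings → $6.88.
strawberries + broccoli with both tight: 0.8246 servings and 1.763 servings → $2.40.
strawberries + sweet potato with both targets exact would need a negative amount; discard.
broccoli + sweet potato with both tight: 2.23 servings and 0.5133 servings → $2.07.
So the least-cost plan costs $2.07.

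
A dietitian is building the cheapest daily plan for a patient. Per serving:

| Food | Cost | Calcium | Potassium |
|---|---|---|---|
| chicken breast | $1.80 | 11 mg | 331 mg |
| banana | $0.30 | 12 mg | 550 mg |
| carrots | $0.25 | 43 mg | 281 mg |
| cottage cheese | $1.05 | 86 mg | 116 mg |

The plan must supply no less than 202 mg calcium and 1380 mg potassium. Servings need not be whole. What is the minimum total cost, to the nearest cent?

Compare the cost at each extreme point of the feasible region.
chicken breast only: max(202/11, 1380/331) = 18.36 servings → $33.05.
banana only: max(202/12, 1380/550) = 16.83 servings → $5.05.
carrots only: max(202/43, 1380/281) = 4.911 servings → $1.23.
cottage cheese only: max(202/86, 1380/116) = 11.9 servings → $12.49.
chicken breast + banana with both targets exact would need a negative amount; discard.
chicken breast + carrots with both tight: 0.2314 servings and 4.638 servings → $1.58.
chicken breast + cottage cheese with both tight: 3.503 servings and 1.901 servings → $8.30.
banana + carrots with both tight: 0.1271 servings and 4.662 servings → $1.20.
banana + cottage cheese with both tight: 2.075 servings and 2.059 servings → $2.78.
carrots + cottage cheese: intersection lies outside the first quadrant.
So the least-cost plan costs $1.20.

$1.20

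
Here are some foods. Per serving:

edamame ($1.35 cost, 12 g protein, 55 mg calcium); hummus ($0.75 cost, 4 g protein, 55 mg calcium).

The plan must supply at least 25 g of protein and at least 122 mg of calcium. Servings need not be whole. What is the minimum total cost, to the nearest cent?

Minimising a linear cost over {protein ≥ 25, calcium ≥ 122, servings ≥ 0} — the optimum is at a vertex, using one or two foods.
edamame only: max(25/12, 122/55) = 2.218 servings → $2.99.
hummus only: max(25/4, 122/55) = 6.25 servings → $4.69.
edamame + hummus with both tight: 2.016 servings and 0.2023 servings → $2.87.
Cheapest feasible corner: $2.87.

$2.87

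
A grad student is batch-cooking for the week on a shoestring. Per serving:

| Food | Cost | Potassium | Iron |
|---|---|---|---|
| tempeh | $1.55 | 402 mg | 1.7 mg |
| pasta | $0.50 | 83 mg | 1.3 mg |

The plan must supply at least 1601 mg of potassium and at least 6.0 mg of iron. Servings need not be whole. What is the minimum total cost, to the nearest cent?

This is a tiny linear program; its minimum lies at a vertex of the feasible set. List the vertices and price them.
tempeh only: max(1601/402, 6.0/1.7) = 3.983 servings → $6.17.
pasta only: max(1601/83, 6.0/1.3) = 19.29 servings → $9.64.
tempeh + pasta: intersection lies outside the first quadrant.
The minimum over all feasible corners is $6.17.

$6.17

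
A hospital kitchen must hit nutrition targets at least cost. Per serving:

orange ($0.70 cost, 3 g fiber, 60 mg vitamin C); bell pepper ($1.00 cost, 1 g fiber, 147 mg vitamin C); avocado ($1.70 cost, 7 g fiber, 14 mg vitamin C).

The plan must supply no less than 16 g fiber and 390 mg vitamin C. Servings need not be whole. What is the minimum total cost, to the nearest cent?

Two binding constraints pin down two serving amounts, so the optimal mix uses at most two foods. The candidates are each food alone (scaled to the tighter of fiber/vitamin C) and each pair with both constraints tight.
orange only: max(16/3, 390/60) = 6.5 servings → $4.55.
bell pepper only: max(16/1, 390/147) = 16 servings → $16.00.
avocado only: max(16/7, 390/14) = 27.86 servings → $47.36.
orange + bell pepper with both tight: 5.15 servings and 0.5512 servings → $4.16.
orange + avocado: intersection lies outside the first quadrant.
bell pepper + avocado with both tight: 2.469 servings and 1.933 servings → $5.76.
The minimum over all feasible corners is $4.16.

$4.16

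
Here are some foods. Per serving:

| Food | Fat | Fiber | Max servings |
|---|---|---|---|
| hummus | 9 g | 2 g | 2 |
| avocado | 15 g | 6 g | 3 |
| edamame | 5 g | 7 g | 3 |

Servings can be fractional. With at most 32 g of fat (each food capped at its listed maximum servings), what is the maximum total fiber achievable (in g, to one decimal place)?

Fiber per g fat: edamame 1.4, avocado 0.4, hummus 0.2222.
Take 3 servings of edamame: uses 15 g fat, +21.0 g fiber (running total 21.0 g).
Take 1.133 servings of avocado: uses 17 g fat, +6.8 g fiber (running total 27.8 g).
Greedy by best ratio exhausts the fat allowance optimally: 27.8 g.

27.8 g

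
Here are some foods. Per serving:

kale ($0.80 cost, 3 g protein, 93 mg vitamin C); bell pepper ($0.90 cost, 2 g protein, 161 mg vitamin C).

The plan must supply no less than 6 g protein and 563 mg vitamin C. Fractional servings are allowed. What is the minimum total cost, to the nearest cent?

$3.15

At the optimum either one food covers both requirements or two foods hit both targets exactly; no other combination can be cheaper.
kale only: max(6/3, 563/93) = 6.054 servings → $4.84.
bell pepper only: max(6/2, 563/161) = 3.497 servings → $3.15.
kale + bell pepper with both targets exact would need a negative amount; discard.
The minimum over all feasible corners is $3.15.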